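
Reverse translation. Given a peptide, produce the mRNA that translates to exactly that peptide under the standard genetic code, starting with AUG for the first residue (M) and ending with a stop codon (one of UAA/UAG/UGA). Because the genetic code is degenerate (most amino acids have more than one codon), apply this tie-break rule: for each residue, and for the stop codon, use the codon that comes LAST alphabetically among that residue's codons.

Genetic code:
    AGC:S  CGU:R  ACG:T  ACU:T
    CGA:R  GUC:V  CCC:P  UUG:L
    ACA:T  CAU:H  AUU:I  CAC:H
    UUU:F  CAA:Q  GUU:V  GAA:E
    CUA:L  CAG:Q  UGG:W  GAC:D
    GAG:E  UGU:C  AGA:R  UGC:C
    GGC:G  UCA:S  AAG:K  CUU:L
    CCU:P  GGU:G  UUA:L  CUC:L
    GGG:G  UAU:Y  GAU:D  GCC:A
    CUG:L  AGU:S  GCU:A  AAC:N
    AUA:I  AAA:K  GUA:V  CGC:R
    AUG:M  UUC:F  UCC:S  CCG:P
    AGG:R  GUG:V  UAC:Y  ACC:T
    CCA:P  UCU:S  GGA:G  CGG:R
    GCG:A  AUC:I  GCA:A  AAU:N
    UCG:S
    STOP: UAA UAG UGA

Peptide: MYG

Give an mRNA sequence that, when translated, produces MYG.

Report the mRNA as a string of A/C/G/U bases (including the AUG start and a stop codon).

Answer: mRNA: AUGUAUGGUUGA

Derivation:
residue 1: M -> AUG (start codon)
residue 2: Y codons sorted = UAC,UAU -> pick last = UAU
residue 3: G codons sorted = GGA,GGC,GGG,GGU -> pick last = GGU
terminator: stop codons sorted = UAA,UAG,UGA -> pick last = UGA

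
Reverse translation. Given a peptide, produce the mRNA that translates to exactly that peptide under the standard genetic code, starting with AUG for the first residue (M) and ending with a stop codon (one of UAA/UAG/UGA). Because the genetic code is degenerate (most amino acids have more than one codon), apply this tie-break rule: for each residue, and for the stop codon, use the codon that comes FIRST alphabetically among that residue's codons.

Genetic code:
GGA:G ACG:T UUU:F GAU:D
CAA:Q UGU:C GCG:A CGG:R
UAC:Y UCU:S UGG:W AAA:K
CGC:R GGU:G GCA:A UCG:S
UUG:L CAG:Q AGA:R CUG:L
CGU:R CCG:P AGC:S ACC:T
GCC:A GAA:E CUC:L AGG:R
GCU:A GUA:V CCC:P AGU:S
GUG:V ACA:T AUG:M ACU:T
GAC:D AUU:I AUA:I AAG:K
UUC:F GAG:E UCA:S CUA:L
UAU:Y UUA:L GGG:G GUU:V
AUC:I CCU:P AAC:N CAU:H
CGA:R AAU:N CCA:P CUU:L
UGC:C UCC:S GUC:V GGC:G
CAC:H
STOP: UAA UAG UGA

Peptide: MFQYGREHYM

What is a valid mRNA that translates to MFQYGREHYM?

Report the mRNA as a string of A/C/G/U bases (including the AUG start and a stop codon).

residue 1: M -> AUG (start codon)
residue 2: F codons sorted = UUC,UUU -> pick first = UUC
residue 3: Q codons sorted = CAA,CAG -> pick first = CAA
residue 4: Y codons sorted = UAC,UAU -> pick first = UAC
residue 5: G codons sorted = GGA,GGC,GGG,GGU -> pick first = GGA
residue 6: R codons sorted = AGA,AGG,CGA,CGC,CGG,CGU -> pick first = AGA
residue 7: E codons sorted = GAA,GAG -> pick first = GAA
residue 8: H codons sorted = CAC,CAU -> pick first = CAC
residue 9: Y codons sorted = UAC,UAU -> pick first = UAC
residue 10: M -> AUG (only codon)
terminator: stop codons sorted = UAA,UAG,UGA -> pick first = UAA

Answer: mRNA: AUGUUCCAAUACGGAAGAGAACACUACAUGUAA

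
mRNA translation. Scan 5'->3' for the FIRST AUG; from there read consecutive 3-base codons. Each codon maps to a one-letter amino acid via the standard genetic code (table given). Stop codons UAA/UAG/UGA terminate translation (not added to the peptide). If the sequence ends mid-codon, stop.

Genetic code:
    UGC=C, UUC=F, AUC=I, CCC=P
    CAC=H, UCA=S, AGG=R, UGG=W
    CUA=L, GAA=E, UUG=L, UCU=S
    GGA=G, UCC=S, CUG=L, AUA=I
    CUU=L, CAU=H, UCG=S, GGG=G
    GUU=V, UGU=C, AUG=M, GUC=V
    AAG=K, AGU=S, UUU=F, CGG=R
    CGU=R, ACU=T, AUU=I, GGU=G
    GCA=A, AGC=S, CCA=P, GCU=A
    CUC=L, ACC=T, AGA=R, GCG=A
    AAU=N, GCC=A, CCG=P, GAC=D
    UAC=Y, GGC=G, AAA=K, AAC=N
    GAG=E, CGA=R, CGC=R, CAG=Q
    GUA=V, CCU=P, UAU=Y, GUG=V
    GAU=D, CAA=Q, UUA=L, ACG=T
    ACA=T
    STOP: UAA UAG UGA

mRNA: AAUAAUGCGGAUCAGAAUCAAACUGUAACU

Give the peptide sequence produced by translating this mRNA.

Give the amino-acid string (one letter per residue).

Answer: MRIRIKL

Derivation:
start AUG at pos 4
pos 4: AUG -> M; peptide=M
pos 7: CGG -> R; peptide=MR
pos 10: AUC -> I; peptide=MRI
pos 13: AGA -> R; peptide=MRIR
pos 16: AUC -> I; peptide=MRIRI
pos 19: AAA -> K; peptide=MRIRIK
pos 22: CUG -> L; peptide=MRIRIKL
pos 25: UAA -> STOP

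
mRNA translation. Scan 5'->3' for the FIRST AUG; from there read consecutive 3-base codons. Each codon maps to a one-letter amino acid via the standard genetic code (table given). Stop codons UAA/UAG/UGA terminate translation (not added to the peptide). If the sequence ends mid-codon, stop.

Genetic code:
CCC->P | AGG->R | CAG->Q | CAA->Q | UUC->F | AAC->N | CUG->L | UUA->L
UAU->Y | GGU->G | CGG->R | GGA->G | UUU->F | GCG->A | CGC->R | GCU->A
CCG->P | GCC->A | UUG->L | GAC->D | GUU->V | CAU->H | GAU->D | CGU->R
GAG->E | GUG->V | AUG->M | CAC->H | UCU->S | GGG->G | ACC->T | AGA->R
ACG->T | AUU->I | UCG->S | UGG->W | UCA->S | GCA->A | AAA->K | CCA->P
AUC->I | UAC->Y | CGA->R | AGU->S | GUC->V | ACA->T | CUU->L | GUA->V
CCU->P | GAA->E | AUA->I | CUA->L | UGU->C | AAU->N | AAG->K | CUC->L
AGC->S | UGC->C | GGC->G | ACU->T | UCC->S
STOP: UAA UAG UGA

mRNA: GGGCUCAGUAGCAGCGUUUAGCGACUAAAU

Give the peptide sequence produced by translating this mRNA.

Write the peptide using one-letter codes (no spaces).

Answer: (empty: no AUG start codon)

Derivation:
no AUG start codon found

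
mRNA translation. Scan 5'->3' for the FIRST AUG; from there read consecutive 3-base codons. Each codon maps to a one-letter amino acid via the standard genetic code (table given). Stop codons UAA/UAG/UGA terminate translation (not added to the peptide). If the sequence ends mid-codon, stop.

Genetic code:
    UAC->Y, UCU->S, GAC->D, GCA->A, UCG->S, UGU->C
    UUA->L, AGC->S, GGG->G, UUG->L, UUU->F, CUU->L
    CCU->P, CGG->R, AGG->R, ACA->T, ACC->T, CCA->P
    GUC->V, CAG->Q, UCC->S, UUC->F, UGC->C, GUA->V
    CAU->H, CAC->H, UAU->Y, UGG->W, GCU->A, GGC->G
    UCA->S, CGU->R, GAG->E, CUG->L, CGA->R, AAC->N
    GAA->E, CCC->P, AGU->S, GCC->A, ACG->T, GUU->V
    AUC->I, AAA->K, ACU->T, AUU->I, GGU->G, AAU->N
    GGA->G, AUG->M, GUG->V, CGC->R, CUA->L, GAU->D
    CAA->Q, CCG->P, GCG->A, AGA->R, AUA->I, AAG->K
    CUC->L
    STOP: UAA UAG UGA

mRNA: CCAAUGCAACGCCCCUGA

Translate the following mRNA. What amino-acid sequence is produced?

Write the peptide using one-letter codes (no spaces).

Answer: MQRP

Derivation:
start AUG at pos 3
pos 3: AUG -> M; peptide=M
pos 6: CAA -> Q; peptide=MQ
pos 9: CGC -> R; peptide=MQR
pos 12: CCC -> P; peptide=MQRP
pos 15: UGA -> STOP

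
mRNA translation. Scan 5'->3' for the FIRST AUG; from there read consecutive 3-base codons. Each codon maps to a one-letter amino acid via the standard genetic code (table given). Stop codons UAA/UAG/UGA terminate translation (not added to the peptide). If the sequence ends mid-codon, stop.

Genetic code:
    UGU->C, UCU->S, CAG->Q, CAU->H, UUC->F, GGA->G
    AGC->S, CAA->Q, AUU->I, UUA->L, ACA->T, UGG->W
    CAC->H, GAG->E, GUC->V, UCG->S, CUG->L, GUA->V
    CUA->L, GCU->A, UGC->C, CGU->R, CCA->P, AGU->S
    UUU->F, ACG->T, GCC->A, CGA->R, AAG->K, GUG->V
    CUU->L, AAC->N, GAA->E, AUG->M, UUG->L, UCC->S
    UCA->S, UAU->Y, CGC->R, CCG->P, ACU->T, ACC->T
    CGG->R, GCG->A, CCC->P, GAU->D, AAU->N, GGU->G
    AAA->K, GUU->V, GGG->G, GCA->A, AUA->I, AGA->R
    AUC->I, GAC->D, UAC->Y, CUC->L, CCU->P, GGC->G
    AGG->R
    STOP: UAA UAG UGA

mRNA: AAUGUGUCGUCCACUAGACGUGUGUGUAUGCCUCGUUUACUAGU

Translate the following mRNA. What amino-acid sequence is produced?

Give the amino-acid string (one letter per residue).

Answer: MCRPLDVCVCLVY

Derivation:
start AUG at pos 1
pos 1: AUG -> M; peptide=M
pos 4: UGU -> C; peptide=MC
pos 7: CGU -> R; peptide=MCR
pos 10: CCA -> P; peptide=MCRP
pos 13: CUA -> L; peptide=MCRPL
pos 16: GAC -> D; peptide=MCRPLD
pos 19: GUG -> V; peptide=MCRPLDV
pos 22: UGU -> C; peptide=MCRPLDVC
pos 25: GUA -> V; peptide=MCRPLDVCV
pos 28: UGC -> C; peptide=MCRPLDVCVC
pos 31: CUC -> L; peptide=MCRPLDVCVCL
pos 34: GUU -> V; peptide=MCRPLDVCVCLV
pos 37: UAC -> Y; peptide=MCRPLDVCVCLVY
pos 40: UAG -> STOP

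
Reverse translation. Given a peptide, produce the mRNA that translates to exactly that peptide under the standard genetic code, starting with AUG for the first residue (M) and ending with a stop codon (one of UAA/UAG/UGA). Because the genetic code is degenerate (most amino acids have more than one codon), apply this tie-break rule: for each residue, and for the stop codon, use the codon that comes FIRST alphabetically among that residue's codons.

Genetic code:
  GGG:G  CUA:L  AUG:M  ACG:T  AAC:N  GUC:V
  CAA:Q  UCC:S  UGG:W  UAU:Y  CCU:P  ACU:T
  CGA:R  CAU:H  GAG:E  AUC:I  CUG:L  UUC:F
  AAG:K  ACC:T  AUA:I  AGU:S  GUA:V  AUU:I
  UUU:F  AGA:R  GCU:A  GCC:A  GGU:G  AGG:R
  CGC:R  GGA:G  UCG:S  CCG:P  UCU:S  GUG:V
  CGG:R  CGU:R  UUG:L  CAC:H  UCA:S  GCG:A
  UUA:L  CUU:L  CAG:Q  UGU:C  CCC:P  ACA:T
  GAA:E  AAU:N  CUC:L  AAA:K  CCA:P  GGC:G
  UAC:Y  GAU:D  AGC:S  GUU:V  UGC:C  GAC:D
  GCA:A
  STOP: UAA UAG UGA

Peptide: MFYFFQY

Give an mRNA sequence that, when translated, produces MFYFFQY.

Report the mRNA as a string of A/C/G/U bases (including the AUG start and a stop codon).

Answer: mRNA: AUGUUCUACUUCUUCCAAUACUAA

Derivation:
residue 1: M -> AUG (start codon)
residue 2: F codons sorted = UUC,UUU -> pick first = UUC
residue 3: Y codons sorted = UAC,UAU -> pick first = UAC
residue 4: F codons sorted = UUC,UUU -> pick first = UUC
residue 5: F codons sorted = UUC,UUU -> pick first = UUC
residue 6: Q codons sorted = CAA,CAG -> pick first = CAA
residue 7: Y codons sorted = UAC,UAU -> pick first = UAC
terminator: stop codons sorted = UAA,UAG,UGA -> pick first = UAA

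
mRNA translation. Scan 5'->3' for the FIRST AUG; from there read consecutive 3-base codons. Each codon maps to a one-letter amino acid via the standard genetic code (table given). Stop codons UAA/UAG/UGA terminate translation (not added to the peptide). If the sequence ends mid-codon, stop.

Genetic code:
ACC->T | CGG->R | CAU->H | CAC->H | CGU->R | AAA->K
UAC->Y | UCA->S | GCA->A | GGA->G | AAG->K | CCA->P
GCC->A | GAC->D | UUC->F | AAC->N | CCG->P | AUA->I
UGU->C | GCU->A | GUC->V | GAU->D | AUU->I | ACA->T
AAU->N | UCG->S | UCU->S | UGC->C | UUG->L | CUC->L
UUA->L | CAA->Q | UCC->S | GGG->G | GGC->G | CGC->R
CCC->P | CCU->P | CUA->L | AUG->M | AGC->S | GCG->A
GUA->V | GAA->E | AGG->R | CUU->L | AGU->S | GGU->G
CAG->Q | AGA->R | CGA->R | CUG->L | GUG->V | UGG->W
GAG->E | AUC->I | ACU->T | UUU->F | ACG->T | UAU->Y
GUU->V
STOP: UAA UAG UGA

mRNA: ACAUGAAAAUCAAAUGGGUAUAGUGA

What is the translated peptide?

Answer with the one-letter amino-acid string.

Answer: MKIKWV

Derivation:
start AUG at pos 2
pos 2: AUG -> M; peptide=M
pos 5: AAA -> K; peptide=MK
pos 8: AUC -> I; peptide=MKI
pos 11: AAA -> K; peptide=MKIK
pos 14: UGG -> W; peptide=MKIKW
pos 17: GUA -> V; peptide=MKIKWV
pos 20: UAG -> STOP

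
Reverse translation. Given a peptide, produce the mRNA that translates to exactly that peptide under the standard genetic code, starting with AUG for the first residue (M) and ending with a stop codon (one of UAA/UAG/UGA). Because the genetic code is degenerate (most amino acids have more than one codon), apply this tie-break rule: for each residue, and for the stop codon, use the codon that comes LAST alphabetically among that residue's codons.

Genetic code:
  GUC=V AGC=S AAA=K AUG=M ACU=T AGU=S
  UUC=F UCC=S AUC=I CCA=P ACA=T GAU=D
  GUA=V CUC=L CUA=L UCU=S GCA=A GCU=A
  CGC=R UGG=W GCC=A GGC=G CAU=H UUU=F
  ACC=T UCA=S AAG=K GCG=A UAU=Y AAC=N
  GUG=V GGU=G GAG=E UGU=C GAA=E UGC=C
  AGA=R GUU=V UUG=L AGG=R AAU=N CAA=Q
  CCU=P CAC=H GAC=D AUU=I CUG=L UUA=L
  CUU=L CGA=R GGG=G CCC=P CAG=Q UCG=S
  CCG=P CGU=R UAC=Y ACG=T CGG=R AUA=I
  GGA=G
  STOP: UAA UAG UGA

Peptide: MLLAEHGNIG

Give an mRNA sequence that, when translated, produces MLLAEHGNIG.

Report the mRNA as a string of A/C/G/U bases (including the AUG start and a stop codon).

Answer: mRNA: AUGUUGUUGGCUGAGCAUGGUAAUAUUGGUUGA

Derivation:
residue 1: M -> AUG (start codon)
residue 2: L codons sorted = CUA,CUC,CUG,CUU,UUA,UUG -> pick last = UUG
residue 3: L codons sorted = CUA,CUC,CUG,CUU,UUA,UUG -> pick last = UUG
residue 4: A codons sorted = GCA,GCC,GCG,GCU -> pick last = GCU
residue 5: E codons sorted = GAA,GAG -> pick last = GAG
residue 6: H codons sorted = CAC,CAU -> pick last = CAU
residue 7: G codons sorted = GGA,GGC,GGG,GGU -> pick last = GGU
residue 8: N codons sorted = AAC,AAU -> pick last = AAU
residue 9: I codons sorted = AUA,AUC,AUU -> pick last = AUU
residue 10: G codons sorted = GGA,GGC,GGG,GGU -> pick last = GGU
terminator: stop codons sorted = UAA,UAG,UGA -> pick last = UGA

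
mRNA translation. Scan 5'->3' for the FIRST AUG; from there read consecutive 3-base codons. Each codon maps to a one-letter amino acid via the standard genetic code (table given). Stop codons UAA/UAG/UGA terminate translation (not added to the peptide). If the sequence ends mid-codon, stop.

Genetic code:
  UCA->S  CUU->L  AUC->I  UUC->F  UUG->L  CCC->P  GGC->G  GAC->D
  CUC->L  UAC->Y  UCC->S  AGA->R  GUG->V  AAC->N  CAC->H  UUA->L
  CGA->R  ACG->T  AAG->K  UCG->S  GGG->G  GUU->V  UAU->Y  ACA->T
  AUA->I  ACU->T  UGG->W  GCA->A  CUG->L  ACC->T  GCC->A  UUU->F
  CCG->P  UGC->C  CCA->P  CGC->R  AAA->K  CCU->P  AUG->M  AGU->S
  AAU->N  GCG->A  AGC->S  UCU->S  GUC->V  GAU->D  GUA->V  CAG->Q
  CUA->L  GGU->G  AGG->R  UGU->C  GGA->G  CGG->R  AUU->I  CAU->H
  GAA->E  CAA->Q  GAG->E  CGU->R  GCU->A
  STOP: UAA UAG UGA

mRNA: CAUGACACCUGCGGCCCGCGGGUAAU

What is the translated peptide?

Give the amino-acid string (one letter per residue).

start AUG at pos 1
pos 1: AUG -> M; peptide=M
pos 4: ACA -> T; peptide=MT
pos 7: CCU -> P; peptide=MTP
pos 10: GCG -> A; peptide=MTPA
pos 13: GCC -> A; peptide=MTPAA
pos 16: CGC -> R; peptide=MTPAAR
pos 19: GGG -> G; peptide=MTPAARG
pos 22: UAA -> STOP

Answer: MTPAARG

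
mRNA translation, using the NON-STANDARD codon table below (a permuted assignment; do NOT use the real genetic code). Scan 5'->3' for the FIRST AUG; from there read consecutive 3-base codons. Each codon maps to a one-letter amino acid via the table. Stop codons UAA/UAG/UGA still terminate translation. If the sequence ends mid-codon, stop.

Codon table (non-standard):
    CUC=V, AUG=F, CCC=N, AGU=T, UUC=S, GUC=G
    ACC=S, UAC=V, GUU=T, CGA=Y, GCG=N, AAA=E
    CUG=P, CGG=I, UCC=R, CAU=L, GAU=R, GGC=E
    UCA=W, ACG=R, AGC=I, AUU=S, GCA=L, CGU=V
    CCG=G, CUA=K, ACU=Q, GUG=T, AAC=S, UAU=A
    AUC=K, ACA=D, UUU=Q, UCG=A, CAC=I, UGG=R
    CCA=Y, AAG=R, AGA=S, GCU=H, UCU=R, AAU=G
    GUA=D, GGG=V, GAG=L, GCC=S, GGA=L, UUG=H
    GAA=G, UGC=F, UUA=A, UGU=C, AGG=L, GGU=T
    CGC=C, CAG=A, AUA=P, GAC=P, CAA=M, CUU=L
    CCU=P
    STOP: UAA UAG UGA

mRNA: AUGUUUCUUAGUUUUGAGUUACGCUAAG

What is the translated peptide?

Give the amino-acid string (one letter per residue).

start AUG at pos 0
pos 0: AUG -> F; peptide=F
pos 3: UUU -> Q; peptide=FQ
pos 6: CUU -> L; peptide=FQL
pos 9: AGU -> T; peptide=FQLT
pos 12: UUU -> Q; peptide=FQLTQ
pos 15: GAG -> L; peptide=FQLTQL
pos 18: UUA -> A; peptide=FQLTQLA
pos 21: CGC -> C; peptide=FQLTQLAC
pos 24: UAA -> STOP

Answer: FQLTQLAC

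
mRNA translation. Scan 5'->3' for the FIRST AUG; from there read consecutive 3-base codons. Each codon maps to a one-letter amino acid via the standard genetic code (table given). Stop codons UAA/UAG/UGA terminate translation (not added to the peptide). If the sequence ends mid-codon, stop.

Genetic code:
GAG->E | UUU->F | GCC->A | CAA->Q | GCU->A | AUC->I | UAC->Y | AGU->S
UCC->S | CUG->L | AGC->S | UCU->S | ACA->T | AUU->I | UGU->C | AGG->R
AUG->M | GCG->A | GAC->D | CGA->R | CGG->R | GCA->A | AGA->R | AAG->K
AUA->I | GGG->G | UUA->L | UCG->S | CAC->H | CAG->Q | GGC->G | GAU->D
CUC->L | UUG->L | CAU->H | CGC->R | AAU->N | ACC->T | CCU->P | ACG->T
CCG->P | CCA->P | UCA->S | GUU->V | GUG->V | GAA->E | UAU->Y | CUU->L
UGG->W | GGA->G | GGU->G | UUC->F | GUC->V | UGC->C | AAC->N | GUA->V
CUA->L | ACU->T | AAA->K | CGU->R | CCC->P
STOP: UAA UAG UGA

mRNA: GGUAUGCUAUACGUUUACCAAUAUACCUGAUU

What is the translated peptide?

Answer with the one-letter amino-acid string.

Answer: MLYVYQYT

Derivation:
start AUG at pos 3
pos 3: AUG -> M; peptide=M
pos 6: CUA -> L; peptide=ML
pos 9: UAC -> Y; peptide=MLY
pos 12: GUU -> V; peptide=MLYV
pos 15: UAC -> Y; peptide=MLYVY
pos 18: CAA -> Q; peptide=MLYVYQ
pos 21: UAU -> Y; peptide=MLYVYQY
pos 24: ACC -> T; peptide=MLYVYQYT
pos 27: UGA -> STOP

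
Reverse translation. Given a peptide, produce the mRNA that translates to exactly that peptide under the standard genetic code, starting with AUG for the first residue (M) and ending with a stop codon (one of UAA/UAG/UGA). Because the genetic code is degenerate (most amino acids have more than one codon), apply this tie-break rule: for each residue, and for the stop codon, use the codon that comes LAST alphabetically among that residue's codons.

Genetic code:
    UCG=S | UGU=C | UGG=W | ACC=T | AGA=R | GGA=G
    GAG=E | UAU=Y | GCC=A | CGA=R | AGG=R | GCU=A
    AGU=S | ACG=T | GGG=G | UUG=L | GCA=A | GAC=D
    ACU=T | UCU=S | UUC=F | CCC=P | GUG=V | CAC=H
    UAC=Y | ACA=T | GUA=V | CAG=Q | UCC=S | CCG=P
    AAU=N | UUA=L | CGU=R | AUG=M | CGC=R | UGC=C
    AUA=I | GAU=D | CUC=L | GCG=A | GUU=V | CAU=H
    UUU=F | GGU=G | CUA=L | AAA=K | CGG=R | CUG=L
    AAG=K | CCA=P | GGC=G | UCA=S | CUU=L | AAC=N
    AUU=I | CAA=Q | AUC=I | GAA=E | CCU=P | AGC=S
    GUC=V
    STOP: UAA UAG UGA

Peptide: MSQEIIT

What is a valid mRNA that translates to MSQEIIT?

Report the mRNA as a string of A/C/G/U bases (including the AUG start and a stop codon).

residue 1: M -> AUG (start codon)
residue 2: S codons sorted = AGC,AGU,UCA,UCC,UCG,UCU -> pick last = UCU
residue 3: Q codons sorted = CAA,CAG -> pick last = CAG
residue 4: E codons sorted = GAA,GAG -> pick last = GAG
residue 5: I codons sorted = AUA,AUC,AUU -> pick last = AUU
residue 6: I codons sorted = AUA,AUC,AUU -> pick last = AUU
residue 7: T codons sorted = ACA,ACC,ACG,ACU -> pick last = ACU
terminator: stop codons sorted = UAA,UAG,UGA -> pick last = UGA

Answer: mRNA: AUGUCUCAGGAGAUUAUUACUUGA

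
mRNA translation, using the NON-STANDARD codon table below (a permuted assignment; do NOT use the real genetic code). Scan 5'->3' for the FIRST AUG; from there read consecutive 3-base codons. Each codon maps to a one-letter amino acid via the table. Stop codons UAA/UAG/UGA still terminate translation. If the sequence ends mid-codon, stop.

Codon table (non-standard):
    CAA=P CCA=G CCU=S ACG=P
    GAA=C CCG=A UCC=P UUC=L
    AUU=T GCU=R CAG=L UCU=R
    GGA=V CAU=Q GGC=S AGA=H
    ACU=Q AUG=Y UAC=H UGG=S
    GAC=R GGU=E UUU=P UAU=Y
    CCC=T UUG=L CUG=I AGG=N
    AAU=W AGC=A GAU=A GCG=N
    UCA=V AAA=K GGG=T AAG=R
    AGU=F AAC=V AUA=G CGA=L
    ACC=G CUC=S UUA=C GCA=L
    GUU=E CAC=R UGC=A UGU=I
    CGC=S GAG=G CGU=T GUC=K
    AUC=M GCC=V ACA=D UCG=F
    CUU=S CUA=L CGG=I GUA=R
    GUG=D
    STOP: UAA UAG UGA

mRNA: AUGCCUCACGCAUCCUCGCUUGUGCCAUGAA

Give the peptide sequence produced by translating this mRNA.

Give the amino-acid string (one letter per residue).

start AUG at pos 0
pos 0: AUG -> Y; peptide=Y
pos 3: CCU -> S; peptide=YS
pos 6: CAC -> R; peptide=YSR
pos 9: GCA -> L; peptide=YSRL
pos 12: UCC -> P; peptide=YSRLP
pos 15: UCG -> F; peptide=YSRLPF
pos 18: CUU -> S; peptide=YSRLPFS
pos 21: GUG -> D; peptide=YSRLPFSD
pos 24: CCA -> G; peptide=YSRLPFSDG
pos 27: UGA -> STOP

Answer: YSRLPFSDG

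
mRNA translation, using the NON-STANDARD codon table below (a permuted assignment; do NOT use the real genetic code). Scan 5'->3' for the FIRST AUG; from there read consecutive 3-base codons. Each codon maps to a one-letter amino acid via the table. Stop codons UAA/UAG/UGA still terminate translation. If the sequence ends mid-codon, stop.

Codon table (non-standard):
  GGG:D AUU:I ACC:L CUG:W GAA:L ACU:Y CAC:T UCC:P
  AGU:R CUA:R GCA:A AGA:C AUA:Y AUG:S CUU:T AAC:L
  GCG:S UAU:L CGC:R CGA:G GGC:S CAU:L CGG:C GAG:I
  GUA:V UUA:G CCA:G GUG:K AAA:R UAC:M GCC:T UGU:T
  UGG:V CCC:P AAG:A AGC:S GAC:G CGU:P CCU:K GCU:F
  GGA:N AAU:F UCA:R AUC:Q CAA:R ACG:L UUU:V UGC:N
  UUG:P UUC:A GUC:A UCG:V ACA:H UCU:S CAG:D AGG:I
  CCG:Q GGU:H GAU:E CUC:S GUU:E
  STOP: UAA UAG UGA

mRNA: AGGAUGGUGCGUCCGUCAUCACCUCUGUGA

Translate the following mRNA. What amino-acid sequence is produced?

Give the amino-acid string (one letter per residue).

Answer: SKPQRRKW

Derivation:
start AUG at pos 3
pos 3: AUG -> S; peptide=S
pos 6: GUG -> K; peptide=SK
pos 9: CGU -> P; peptide=SKP
pos 12: CCG -> Q; peptide=SKPQ
pos 15: UCA -> R; peptide=SKPQR
pos 18: UCA -> R; peptide=SKPQRR
pos 21: CCU -> K; peptide=SKPQRRK
pos 24: CUG -> W; peptide=SKPQRRKW
pos 27: UGA -> STOP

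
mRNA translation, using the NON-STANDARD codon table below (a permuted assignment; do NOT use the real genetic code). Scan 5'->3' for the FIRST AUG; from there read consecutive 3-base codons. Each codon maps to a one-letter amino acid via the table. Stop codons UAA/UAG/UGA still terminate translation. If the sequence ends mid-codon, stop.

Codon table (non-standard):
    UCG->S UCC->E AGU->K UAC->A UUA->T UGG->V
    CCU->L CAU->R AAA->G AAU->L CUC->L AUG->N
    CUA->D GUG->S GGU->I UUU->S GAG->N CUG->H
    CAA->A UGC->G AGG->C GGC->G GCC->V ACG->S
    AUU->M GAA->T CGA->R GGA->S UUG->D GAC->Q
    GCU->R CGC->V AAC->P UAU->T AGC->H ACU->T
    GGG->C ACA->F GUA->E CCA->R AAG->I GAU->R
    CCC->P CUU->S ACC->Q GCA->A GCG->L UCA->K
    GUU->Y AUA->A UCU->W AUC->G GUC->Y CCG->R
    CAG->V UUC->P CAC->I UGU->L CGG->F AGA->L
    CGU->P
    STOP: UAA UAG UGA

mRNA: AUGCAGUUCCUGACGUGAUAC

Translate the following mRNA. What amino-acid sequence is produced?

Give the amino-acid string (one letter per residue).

start AUG at pos 0
pos 0: AUG -> N; peptide=N
pos 3: CAG -> V; peptide=NV
pos 6: UUC -> P; peptide=NVP
pos 9: CUG -> H; peptide=NVPH
pos 12: ACG -> S; peptide=NVPHS
pos 15: UGA -> STOP

Answer: NVPHS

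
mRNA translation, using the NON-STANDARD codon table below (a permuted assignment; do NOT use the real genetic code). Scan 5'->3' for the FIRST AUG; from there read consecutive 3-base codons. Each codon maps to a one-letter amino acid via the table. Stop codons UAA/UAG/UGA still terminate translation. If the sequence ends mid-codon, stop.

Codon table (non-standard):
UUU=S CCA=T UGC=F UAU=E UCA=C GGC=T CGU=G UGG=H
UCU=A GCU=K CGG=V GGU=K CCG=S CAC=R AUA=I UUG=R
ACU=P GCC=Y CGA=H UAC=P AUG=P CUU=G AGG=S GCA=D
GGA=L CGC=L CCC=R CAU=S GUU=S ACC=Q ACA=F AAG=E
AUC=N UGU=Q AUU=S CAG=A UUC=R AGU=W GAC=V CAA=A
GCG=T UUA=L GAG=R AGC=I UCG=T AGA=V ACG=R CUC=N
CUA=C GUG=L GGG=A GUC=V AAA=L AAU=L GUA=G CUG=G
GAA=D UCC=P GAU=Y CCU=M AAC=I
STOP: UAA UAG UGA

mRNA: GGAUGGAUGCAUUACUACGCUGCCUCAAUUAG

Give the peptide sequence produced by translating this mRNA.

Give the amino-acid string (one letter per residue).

start AUG at pos 2
pos 2: AUG -> P; peptide=P
pos 5: GAU -> Y; peptide=PY
pos 8: GCA -> D; peptide=PYD
pos 11: UUA -> L; peptide=PYDL
pos 14: CUA -> C; peptide=PYDLC
pos 17: CGC -> L; peptide=PYDLCL
pos 20: UGC -> F; peptide=PYDLCLF
pos 23: CUC -> N; peptide=PYDLCLFN
pos 26: AAU -> L; peptide=PYDLCLFNL
pos 29: UAG -> STOP

Answer: PYDLCLFNL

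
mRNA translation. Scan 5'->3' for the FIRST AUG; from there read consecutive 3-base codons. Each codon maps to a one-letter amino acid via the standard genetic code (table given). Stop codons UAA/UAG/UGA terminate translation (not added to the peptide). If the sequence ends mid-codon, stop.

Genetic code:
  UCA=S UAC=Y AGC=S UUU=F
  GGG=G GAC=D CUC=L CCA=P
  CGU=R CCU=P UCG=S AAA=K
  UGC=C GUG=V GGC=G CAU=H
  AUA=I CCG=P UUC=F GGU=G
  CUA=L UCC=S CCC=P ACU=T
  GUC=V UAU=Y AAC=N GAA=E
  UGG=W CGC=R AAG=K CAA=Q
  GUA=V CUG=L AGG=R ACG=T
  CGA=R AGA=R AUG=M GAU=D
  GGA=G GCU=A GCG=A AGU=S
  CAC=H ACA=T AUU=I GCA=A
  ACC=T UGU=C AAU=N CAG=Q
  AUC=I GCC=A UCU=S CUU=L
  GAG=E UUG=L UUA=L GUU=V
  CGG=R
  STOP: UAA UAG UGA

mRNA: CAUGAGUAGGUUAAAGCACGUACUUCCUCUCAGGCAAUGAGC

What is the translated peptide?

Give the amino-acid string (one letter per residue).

Answer: MSRLKHVLPLRQ

Derivation:
start AUG at pos 1
pos 1: AUG -> M; peptide=M
pos 4: AGU -> S; peptide=MS
pos 7: AGG -> R; peptide=MSR
pos 10: UUA -> L; peptide=MSRL
pos 13: AAG -> K; peptide=MSRLK
pos 16: CAC -> H; peptide=MSRLKH
pos 19: GUA -> V; peptide=MSRLKHV
pos 22: CUU -> L; peptide=MSRLKHVL
pos 25: CCU -> P; peptide=MSRLKHVLP
pos 28: CUC -> L; peptide=MSRLKHVLPL
pos 31: AGG -> R; peptide=MSRLKHVLPLR
pos 34: CAA -> Q; peptide=MSRLKHVLPLRQ
pos 37: UGA -> STOP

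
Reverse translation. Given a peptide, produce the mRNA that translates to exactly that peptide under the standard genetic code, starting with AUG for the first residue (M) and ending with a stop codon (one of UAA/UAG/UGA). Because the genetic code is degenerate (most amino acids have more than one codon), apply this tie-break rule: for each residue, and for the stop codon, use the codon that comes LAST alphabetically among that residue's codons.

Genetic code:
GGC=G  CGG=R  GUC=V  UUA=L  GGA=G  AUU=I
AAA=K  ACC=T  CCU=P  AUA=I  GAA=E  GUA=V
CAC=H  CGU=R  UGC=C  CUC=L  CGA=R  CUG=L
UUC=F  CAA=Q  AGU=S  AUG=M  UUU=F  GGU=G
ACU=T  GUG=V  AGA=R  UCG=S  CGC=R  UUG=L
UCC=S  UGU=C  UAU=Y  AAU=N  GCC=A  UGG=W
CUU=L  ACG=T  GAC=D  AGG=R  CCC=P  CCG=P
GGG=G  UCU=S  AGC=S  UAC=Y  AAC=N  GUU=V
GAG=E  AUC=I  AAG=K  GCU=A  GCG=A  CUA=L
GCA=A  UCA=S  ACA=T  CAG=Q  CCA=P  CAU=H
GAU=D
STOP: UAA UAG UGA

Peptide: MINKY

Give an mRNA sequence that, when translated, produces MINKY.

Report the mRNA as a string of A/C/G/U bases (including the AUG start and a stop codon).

Answer: mRNA: AUGAUUAAUAAGUAUUGA

Derivation:
residue 1: M -> AUG (start codon)
residue 2: I codons sorted = AUA,AUC,AUU -> pick last = AUU
residue 3: N codons sorted = AAC,AAU -> pick last = AAU
residue 4: K codons sorted = AAA,AAG -> pick last = AAG
residue 5: Y codons sorted = UAC,UAU -> pick last = UAU
terminator: stop codons sorted = UAA,UAG,UGA -> pick last = UGA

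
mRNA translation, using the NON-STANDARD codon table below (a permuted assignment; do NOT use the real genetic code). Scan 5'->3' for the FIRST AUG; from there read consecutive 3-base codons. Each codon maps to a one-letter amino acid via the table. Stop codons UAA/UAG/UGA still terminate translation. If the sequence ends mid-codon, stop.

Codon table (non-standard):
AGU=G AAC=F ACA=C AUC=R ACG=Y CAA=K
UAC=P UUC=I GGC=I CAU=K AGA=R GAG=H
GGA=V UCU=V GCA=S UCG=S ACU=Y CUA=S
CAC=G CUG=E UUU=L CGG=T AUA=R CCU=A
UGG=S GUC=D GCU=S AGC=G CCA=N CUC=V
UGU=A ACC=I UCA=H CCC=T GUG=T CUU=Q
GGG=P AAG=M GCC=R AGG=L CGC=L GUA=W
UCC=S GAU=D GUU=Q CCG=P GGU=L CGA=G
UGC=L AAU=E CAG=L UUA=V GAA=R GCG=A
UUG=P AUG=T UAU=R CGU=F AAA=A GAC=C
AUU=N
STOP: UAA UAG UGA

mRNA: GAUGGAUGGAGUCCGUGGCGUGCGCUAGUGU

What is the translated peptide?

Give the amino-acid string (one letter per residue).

Answer: TDVDFITL

Derivation:
start AUG at pos 1
pos 1: AUG -> T; peptide=T
pos 4: GAU -> D; peptide=TD
pos 7: GGA -> V; peptide=TDV
pos 10: GUC -> D; peptide=TDVD
pos 13: CGU -> F; peptide=TDVDF
pos 16: GGC -> I; peptide=TDVDFI
pos 19: GUG -> T; peptide=TDVDFIT
pos 22: CGC -> L; peptide=TDVDFITL
pos 25: UAG -> STOP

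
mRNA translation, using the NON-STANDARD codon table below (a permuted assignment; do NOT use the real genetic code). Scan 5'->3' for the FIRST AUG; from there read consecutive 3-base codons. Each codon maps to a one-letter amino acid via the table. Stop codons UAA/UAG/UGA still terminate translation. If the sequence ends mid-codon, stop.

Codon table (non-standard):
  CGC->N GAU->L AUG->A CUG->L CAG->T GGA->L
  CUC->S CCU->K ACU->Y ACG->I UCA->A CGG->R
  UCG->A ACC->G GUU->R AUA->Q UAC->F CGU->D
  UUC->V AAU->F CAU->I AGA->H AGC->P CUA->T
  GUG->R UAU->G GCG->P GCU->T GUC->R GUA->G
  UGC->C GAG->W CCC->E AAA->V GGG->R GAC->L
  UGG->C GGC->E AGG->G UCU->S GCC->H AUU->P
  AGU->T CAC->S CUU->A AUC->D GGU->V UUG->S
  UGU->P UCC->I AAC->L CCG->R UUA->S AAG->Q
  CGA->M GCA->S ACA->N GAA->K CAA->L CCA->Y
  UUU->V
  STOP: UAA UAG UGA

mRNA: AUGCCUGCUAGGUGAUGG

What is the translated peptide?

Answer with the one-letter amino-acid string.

Answer: AKTG

Derivation:
start AUG at pos 0
pos 0: AUG -> A; peptide=A
pos 3: CCU -> K; peptide=AK
pos 6: GCU -> T; peptide=AKT
pos 9: AGG -> G; peptide=AKTG
pos 12: UGA -> STOP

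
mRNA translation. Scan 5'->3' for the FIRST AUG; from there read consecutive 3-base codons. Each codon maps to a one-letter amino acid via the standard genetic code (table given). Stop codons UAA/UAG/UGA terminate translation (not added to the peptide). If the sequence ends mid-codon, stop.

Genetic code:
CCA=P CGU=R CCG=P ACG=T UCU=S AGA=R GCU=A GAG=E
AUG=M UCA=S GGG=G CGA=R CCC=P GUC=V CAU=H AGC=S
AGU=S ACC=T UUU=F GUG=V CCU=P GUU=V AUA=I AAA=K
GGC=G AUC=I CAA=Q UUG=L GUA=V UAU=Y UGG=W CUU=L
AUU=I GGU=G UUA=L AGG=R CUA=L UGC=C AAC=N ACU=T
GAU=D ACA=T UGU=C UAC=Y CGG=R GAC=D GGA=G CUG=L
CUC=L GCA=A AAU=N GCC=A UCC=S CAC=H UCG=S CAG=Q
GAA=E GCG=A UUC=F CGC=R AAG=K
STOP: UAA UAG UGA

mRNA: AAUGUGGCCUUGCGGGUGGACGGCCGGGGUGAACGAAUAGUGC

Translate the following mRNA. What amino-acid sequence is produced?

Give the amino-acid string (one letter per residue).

start AUG at pos 1
pos 1: AUG -> M; peptide=M
pos 4: UGG -> W; peptide=MW
pos 7: CCU -> P; peptide=MWP
pos 10: UGC -> C; peptide=MWPC
pos 13: GGG -> G; peptide=MWPCG
pos 16: UGG -> W; peptide=MWPCGW
pos 19: ACG -> T; peptide=MWPCGWT
pos 22: GCC -> A; peptide=MWPCGWTA
pos 25: GGG -> G; peptide=MWPCGWTAG
pos 28: GUG -> V; peptide=MWPCGWTAGV
pos 31: AAC -> N; peptide=MWPCGWTAGVN
pos 34: GAA -> E; peptide=MWPCGWTAGVNE
pos 37: UAG -> STOP

Answer: MWPCGWTAGVNE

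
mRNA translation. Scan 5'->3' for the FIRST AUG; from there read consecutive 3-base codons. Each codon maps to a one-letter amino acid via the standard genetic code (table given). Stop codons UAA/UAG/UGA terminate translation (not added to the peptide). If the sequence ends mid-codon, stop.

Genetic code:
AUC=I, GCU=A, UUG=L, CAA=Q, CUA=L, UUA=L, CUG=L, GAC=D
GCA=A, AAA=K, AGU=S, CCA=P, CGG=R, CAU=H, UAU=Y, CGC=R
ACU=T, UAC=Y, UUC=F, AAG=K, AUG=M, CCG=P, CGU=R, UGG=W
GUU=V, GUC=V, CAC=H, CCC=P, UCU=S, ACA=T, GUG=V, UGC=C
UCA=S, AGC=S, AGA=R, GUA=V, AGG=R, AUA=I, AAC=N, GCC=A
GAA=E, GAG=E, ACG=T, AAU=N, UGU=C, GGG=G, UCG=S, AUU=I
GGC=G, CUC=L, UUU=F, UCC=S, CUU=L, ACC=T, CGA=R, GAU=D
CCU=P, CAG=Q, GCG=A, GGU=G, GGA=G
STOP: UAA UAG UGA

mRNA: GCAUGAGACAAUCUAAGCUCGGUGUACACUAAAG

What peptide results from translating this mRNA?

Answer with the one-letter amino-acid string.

Answer: MRQSKLGVH

Derivation:
start AUG at pos 2
pos 2: AUG -> M; peptide=M
pos 5: AGA -> R; peptide=MR
pos 8: CAA -> Q; peptide=MRQ
pos 11: UCU -> S; peptide=MRQS
pos 14: AAG -> K; peptide=MRQSK
pos 17: CUC -> L; peptide=MRQSKL
pos 20: GGU -> G; peptide=MRQSKLG
pos 23: GUA -> V; peptide=MRQSKLGV
pos 26: CAC -> H; peptide=MRQSKLGVH
pos 29: UAA -> STOP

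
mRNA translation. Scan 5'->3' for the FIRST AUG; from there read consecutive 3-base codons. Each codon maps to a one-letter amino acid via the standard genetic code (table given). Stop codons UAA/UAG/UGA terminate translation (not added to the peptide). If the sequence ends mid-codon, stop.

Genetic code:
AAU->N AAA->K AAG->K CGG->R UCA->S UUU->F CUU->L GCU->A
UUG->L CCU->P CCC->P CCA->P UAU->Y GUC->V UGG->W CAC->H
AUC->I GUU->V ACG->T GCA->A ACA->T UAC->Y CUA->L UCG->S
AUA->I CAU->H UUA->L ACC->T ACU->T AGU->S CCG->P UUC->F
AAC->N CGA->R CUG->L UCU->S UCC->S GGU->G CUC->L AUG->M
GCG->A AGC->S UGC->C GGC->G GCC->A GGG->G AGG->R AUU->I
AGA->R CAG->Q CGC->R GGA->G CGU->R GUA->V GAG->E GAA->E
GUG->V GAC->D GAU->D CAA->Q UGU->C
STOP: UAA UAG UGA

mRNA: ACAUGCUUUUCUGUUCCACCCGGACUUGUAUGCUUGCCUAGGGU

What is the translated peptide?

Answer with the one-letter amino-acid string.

start AUG at pos 2
pos 2: AUG -> M; peptide=M
pos 5: CUU -> L; peptide=ML
pos 8: UUC -> F; peptide=MLF
pos 11: UGU -> C; peptide=MLFC
pos 14: UCC -> S; peptide=MLFCS
pos 17: ACC -> T; peptide=MLFCST
pos 20: CGG -> R; peptide=MLFCSTR
pos 23: ACU -> T; peptide=MLFCSTRT
pos 26: UGU -> C; peptide=MLFCSTRTC
pos 29: AUG -> M; peptide=MLFCSTRTCM
pos 32: CUU -> L; peptide=MLFCSTRTCML
pos 35: GCC -> A; peptide=MLFCSTRTCMLA
pos 38: UAG -> STOP

Answer: MLFCSTRTCMLA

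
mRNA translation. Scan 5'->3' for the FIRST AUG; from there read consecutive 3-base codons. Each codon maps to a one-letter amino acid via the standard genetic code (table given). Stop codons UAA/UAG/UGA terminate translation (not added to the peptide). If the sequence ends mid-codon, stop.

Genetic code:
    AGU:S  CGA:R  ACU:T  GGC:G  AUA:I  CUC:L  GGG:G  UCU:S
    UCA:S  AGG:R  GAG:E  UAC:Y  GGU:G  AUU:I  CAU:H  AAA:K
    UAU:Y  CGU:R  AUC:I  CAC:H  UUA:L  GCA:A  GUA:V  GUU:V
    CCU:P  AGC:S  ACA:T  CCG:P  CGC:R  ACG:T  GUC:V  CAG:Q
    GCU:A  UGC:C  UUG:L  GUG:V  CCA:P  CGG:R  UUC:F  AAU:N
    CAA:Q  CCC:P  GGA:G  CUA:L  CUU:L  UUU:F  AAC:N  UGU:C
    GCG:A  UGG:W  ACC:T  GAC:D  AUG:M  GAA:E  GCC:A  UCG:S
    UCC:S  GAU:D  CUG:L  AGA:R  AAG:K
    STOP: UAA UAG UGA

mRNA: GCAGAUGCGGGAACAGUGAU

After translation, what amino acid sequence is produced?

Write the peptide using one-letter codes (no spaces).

start AUG at pos 4
pos 4: AUG -> M; peptide=M
pos 7: CGG -> R; peptide=MR
pos 10: GAA -> E; peptide=MRE
pos 13: CAG -> Q; peptide=MREQ
pos 16: UGA -> STOP

Answer: MREQ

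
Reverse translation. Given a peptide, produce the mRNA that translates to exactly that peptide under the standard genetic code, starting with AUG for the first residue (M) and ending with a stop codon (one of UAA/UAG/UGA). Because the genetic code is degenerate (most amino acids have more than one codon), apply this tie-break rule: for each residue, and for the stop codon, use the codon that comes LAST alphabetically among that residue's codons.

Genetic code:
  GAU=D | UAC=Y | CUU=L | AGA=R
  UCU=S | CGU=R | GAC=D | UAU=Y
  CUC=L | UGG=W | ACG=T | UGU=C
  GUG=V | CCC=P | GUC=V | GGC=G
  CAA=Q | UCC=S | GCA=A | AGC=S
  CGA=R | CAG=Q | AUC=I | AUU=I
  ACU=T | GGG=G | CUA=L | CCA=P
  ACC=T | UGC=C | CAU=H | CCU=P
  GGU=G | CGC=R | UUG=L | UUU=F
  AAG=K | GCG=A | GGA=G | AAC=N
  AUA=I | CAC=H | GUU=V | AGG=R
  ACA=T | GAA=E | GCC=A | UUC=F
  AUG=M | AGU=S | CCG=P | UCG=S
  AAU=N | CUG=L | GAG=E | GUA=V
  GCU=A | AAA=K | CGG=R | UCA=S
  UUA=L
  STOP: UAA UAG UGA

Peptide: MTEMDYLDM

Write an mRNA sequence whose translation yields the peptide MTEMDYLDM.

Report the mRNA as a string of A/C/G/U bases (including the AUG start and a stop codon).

Answer: mRNA: AUGACUGAGAUGGAUUAUUUGGAUAUGUGA

Derivation:
residue 1: M -> AUG (start codon)
residue 2: T codons sorted = ACA,ACC,ACG,ACU -> pick last = ACU
residue 3: E codons sorted = GAA,GAG -> pick last = GAG
residue 4: M -> AUG (only codon)
residue 5: D codons sorted = GAC,GAU -> pick last = GAU
residue 6: Y codons sorted = UAC,UAU -> pick last = UAU
residue 7: L codons sorted = CUA,CUC,CUG,CUU,UUA,UUG -> pick last = UUG
residue 8: D codons sorted = GAC,GAU -> pick last = GAU
residue 9: M -> AUG (only codon)
terminator: stop codons sorted = UAA,UAG,UGA -> pick last = UGA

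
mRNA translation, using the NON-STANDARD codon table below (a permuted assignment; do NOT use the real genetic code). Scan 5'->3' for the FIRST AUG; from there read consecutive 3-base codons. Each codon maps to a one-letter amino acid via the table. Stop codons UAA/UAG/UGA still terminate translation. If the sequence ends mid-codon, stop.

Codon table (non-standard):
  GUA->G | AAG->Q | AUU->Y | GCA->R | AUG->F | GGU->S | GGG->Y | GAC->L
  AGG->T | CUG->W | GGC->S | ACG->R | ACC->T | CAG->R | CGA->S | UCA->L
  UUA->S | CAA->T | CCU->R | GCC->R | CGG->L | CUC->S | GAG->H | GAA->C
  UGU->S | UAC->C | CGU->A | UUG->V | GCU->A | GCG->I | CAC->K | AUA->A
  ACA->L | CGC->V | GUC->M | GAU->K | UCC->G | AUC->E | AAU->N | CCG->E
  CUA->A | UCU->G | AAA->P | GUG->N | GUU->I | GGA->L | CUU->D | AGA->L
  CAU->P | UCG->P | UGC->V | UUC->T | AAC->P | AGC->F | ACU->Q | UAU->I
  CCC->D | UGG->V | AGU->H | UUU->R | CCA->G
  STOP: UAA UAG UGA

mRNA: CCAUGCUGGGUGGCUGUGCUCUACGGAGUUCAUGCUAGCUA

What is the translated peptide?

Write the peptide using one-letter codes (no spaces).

start AUG at pos 2
pos 2: AUG -> F; peptide=F
pos 5: CUG -> W; peptide=FW
pos 8: GGU -> S; peptide=FWS
pos 11: GGC -> S; peptide=FWSS
pos 14: UGU -> S; peptide=FWSSS
pos 17: GCU -> A; peptide=FWSSSA
pos 20: CUA -> A; peptide=FWSSSAA
pos 23: CGG -> L; peptide=FWSSSAAL
pos 26: AGU -> H; peptide=FWSSSAALH
pos 29: UCA -> L; peptide=FWSSSAALHL
pos 32: UGC -> V; peptide=FWSSSAALHLV
pos 35: UAG -> STOP

Answer: FWSSSAALHLV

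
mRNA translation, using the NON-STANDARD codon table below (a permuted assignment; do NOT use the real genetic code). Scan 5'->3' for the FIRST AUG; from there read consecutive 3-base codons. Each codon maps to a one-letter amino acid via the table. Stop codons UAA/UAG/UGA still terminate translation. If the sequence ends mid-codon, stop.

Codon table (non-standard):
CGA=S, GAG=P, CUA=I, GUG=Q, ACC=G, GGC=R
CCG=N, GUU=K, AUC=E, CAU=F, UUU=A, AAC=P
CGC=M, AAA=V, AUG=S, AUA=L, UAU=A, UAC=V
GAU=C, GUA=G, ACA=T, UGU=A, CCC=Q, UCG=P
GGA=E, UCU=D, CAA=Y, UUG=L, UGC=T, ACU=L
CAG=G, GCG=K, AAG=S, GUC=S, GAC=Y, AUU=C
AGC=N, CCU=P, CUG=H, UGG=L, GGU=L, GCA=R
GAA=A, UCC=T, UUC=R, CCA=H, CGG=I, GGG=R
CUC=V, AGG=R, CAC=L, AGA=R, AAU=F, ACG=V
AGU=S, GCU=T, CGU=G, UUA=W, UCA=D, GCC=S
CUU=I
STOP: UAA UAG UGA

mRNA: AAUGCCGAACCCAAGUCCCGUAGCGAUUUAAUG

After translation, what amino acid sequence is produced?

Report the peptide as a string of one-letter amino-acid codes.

Answer: SNPHSQGKC

Derivation:
start AUG at pos 1
pos 1: AUG -> S; peptide=S
pos 4: CCG -> N; peptide=SN
pos 7: AAC -> P; peptide=SNP
pos 10: CCA -> H; peptide=SNPH
pos 13: AGU -> S; peptide=SNPHS
pos 16: CCC -> Q; peptide=SNPHSQ
pos 19: GUA -> G; peptide=SNPHSQG
pos 22: GCG -> K; peptide=SNPHSQGK
pos 25: AUU -> C; peptide=SNPHSQGKC
pos 28: UAA -> STOP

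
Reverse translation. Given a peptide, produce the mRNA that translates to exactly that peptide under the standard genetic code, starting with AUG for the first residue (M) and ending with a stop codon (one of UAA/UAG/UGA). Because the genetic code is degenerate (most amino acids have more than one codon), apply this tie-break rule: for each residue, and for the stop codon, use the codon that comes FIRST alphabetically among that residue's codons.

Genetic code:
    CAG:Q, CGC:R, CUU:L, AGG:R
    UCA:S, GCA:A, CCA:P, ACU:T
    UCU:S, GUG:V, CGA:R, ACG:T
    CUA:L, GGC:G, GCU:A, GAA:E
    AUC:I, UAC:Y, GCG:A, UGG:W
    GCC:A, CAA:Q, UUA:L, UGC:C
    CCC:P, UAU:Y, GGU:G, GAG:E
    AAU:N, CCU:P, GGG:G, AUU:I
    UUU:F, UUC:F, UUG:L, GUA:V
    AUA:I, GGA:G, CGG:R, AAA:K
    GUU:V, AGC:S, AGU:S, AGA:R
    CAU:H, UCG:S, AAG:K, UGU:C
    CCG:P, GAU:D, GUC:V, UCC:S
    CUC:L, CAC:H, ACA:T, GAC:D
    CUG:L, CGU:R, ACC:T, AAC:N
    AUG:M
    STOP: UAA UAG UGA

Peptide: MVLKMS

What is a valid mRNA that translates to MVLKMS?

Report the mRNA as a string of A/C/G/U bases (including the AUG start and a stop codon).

Answer: mRNA: AUGGUACUAAAAAUGAGCUAA

Derivation:
residue 1: M -> AUG (start codon)
residue 2: V codons sorted = GUA,GUC,GUG,GUU -> pick first = GUA
residue 3: L codons sorted = CUA,CUC,CUG,CUU,UUA,UUG -> pick first = CUA
residue 4: K codons sorted = AAA,AAG -> pick first = AAA
residue 5: M -> AUG (only codon)
residue 6: S codons sorted = AGC,AGU,UCA,UCC,UCG,UCU -> pick first = AGC
terminator: stop codons sorted = UAA,UAG,UGA -> pick first = UAA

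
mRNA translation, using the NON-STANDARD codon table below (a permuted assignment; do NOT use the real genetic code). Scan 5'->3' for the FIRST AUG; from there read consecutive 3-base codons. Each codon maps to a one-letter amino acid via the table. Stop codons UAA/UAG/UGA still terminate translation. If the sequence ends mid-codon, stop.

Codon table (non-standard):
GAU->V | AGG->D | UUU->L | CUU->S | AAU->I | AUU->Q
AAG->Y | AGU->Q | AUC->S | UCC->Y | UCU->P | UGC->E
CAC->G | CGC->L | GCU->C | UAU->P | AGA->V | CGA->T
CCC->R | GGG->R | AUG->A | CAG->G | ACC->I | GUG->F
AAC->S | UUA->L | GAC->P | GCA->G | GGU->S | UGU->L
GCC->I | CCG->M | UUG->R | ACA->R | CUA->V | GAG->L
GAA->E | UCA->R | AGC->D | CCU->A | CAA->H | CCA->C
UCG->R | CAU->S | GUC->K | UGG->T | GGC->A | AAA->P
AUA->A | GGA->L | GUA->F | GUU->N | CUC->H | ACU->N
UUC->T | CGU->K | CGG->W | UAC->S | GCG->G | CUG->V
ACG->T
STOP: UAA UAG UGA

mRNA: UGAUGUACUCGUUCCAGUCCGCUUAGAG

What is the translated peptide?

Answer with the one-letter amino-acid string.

start AUG at pos 2
pos 2: AUG -> A; peptide=A
pos 5: UAC -> S; peptide=AS
pos 8: UCG -> R; peptide=ASR
pos 11: UUC -> T; peptide=ASRT
pos 14: CAG -> G; peptide=ASRTG
pos 17: UCC -> Y; peptide=ASRTGY
pos 20: GCU -> C; peptide=ASRTGYC
pos 23: UAG -> STOP

Answer: ASRTGYC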